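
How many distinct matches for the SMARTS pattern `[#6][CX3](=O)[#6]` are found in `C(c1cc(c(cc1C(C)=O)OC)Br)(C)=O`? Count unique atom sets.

2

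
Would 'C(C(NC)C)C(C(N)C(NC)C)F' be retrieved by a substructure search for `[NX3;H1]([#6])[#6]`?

The pattern [NX3;H1]([#6])[#6] describes a trivalent nitrogen with one H, bonded to two carbons — a secondary amine.
The molecule carries an N-methylamino group (-NHCH3), whose atoms satisfy every constraint of the query, so the pattern matches.

Yes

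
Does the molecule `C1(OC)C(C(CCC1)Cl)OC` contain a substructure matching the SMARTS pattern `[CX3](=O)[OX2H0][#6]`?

The pattern [CX3](=O)[OX2H0][#6] describes a carbonyl carbon bonded to an oxygen that is itself bonded to carbon (no H on that O) — an ester.
The closest candidate here is a methoxy ether (-OCH3), but the ether oxygen is not adjacent to a C=O carbon. No other fragment satisfies the full query, so there is no match.

No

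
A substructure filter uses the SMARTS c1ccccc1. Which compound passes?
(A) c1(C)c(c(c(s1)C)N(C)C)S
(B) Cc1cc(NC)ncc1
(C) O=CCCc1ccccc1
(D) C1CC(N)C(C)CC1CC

C

c1ccccc1 describes six aromatic carbons in a ring (a benzene ring).
(A) has a methyl group (-CH3) but no six-membered all-carbon aromatic ring is present.
(B) has a methyl group (-CH3) but no six-membered all-carbon aromatic ring is present.
(C) contains a phenyl ring, which satisfies every atom and bond constraint.
(D) has a methyl group (-CH3) but no six-membered all-carbon aromatic ring is present.
So the answer is (C).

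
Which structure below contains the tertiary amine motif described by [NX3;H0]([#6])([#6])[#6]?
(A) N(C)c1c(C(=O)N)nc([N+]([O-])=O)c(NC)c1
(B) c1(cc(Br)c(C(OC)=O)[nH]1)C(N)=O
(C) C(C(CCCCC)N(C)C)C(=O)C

C

[NX3;H0]([#6])([#6])[#6] describes a trivalent nitrogen with no H, bonded to three carbons (a tertiary amine).
(A) has an N-methylamino group (-NHCH3) but the nitrogen still has one H (H1), not H0.
(B) has a primary amide (-C(=O)NH2) but the amide nitrogen has H2 and only one carbon neighbour.
(C) contains a dimethylamino group (-N(CH3)2), which satisfies every atom and bond constraint.
So the answer is (C).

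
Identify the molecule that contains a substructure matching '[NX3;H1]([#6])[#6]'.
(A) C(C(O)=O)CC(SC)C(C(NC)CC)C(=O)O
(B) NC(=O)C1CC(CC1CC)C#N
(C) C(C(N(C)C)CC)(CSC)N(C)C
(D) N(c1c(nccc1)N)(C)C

A

[NX3;H1]([#6])[#6] describes a trivalent nitrogen with one H, bonded to two carbons (a secondary amine).
(A) contains an N-methylamino group (-NHCH3), which satisfies every atom and bond constraint.
(B) has a primary amide (-C(=O)NH2) but the -C(=O)NH2 nitrogen has H2, not H1.
(C) has a dimethylamino group (-N(CH3)2) but the nitrogen has H0, not H1.
(D) has a primary amino group (-NH2) but the nitrogen has H2 and only one carbon neighbour.
So the answer is (A).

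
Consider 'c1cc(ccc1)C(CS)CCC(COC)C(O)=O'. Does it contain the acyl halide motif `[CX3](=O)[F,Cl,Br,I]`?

The pattern [CX3](=O)[F,Cl,Br,I] describes a carbonyl carbon bonded to a halogen — an acyl halide.
The closest candidate here is a carboxylic acid group (-C(=O)OH), but the carbonyl is bonded to -OH, not to a halogen. No other fragment satisfies the full query, so there is no match.

No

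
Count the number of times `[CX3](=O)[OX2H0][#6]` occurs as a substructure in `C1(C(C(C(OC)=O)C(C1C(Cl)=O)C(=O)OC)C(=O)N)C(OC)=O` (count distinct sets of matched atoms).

3

[CX3](=O)[OX2H0][#6] is the SMARTS for an ester: a carbonyl carbon bonded to an oxygen that is itself bonded to carbon (no H on that O).
The molecule carries 3 separate instances of a methyl-ester group (-C(=O)OCH3) meeting every constraint; each maps to a distinct set of atoms, giving 3 matches.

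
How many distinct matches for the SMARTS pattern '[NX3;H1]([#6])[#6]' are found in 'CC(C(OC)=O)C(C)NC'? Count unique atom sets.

1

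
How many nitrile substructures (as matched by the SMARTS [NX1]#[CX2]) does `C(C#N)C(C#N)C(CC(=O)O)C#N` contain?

[NX1]#[CX2] is the SMARTS for a nitrile: a nitrogen triple-bonded to a two-connected carbon.
The molecule carries 3 separate instances of a nitrile (-C#N) meeting every constraint; each maps to a distinct set of atoms, giving 3 matches.

3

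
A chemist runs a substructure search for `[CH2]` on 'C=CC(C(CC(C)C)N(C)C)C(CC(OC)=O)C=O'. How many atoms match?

3

The query [CH2] means: aliphatic carbon with exactly two hydrogens.
Check the 19 heavy atoms by environment: 3× C (H2) → match; 6× C (H1) → no; 1× N (H0) → no; 5× C (H3) → no; 3× O (H0) → no; 1× C (H0) → no.
That gives 3 matching atoms.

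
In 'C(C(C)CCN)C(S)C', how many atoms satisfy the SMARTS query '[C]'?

7

Check the 9 heavy atoms by environment: 7× C → match; 1× N → no; 1× S → no.
That gives 7 matching atoms.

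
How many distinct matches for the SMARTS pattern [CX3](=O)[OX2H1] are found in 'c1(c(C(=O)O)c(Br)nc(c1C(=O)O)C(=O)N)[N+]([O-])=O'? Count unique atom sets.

2

[CX3](=O)[OX2H1] is the SMARTS for a carboxylic acid: an sp2 carbon double-bonded to O and single-bonded to an -OH oxygen.
The molecule carries 2 separate instances of a carboxylic acid group (-C(=O)OH) meeting every constraint; each maps to a distinct set of atoms, giving 2 matches.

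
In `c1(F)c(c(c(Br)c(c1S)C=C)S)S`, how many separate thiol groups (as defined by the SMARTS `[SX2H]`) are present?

[SX2H] is the SMARTS for a thiol: an aliphatic sulfur with two connections, one being H.
The molecule carries 3 separate instances of a thiol (-SH) meeting every constraint; each maps to a distinct set of atoms, giving 3 matches.

3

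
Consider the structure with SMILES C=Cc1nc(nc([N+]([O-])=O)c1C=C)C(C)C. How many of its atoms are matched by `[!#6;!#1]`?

5

The query [!#6;!#1] means: not carbon and not hydrogen — any heteroatom.
Check the 16 heavy atoms by environment: 2× n (aromatic) → match; 4× c (aromatic) → no; 7× C → no; 1× N (charge +1) → match; 1× O (charge -1) → match; 1× O → match.
Summing the matching environments: 2 + 1 + 1 + 1 = 5 matching atoms.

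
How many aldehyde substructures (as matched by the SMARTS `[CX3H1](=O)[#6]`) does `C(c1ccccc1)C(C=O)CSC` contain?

[CX3H1](=O)[#6] is the SMARTS for an aldehyde: an sp2 carbon with one H, double-bonded to O and single-bonded to carbon.
Exactly one fragment in the molecule meets all constraints, giving 1 match.

1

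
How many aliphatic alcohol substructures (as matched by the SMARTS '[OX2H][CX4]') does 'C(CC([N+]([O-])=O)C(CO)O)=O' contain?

2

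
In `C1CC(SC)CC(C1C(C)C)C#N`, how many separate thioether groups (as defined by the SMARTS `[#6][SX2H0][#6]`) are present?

1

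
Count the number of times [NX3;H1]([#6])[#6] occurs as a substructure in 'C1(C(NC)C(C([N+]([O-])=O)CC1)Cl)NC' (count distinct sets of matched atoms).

2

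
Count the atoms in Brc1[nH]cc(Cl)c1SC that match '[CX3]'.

Check the 9 heavy atoms by environment: 1× n (aromatic, X3) → no; 4× c (aromatic, X3) → no; 1× Cl (X1) → no; 1× Br (X1) → no; 1× S (X2) → no; 1× C (X4) → no.
No environment satisfies the query, so 0 matching atoms.

0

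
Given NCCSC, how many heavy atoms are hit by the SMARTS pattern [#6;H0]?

The query [#6;H0] means: any carbon with no attached hydrogen.
Check the 5 heavy atoms by environment: 2× C (H2) → no; 1× S (H0) → no; 1× C (H3) → no; 1× N (H2) → no.
No environment satisfies the query, so 0 matching atoms.

0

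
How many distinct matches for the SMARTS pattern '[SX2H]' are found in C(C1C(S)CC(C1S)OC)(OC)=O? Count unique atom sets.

[SX2H] is the SMARTS for a thiol: an aliphatic sulfur with two connections, one being H.
The molecule carries 2 separate instances of a thiol (-SH) meeting every constraint; each maps to a distinct set of atoms, giving 2 matches.

2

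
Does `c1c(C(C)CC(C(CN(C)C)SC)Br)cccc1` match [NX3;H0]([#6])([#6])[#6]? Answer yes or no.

The pattern [NX3;H0]([#6])([#6])[#6] describes a trivalent nitrogen with no H, bonded to three carbons — a tertiary amine.
The molecule carries a dimethylamino group (-N(CH3)2), whose atoms satisfy every constraint of the query, so the pattern matches.

Yes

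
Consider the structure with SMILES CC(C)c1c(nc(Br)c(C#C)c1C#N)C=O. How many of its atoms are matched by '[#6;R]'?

5

The query [#6;R] means: carbon that is part of a ring.
Check the 16 heavy atoms by environment: 1× n (aromatic, in 6-ring) → no; 5× c (aromatic, in 6-ring) → match; 1× Br (acyclic) → no; 7× C (acyclic) → no; 1× O (acyclic) → no; 1× N (acyclic) → no.
That gives 5 matching atoms.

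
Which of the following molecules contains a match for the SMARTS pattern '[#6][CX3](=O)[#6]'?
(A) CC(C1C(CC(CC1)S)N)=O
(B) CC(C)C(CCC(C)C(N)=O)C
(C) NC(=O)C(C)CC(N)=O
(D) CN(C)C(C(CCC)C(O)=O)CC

A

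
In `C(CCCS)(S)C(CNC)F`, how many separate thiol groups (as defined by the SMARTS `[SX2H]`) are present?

[SX2H] is the SMARTS for a thiol: an aliphatic sulfur with two connections, one being H.
The molecule carries 2 separate instances of a thiol (-SH) meeting every constraint; each maps to a distinct set of atoms, giving 2 matches.

2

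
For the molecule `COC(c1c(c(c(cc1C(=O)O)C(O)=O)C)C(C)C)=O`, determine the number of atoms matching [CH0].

3

The query [CH0] means: aliphatic carbon with no attached hydrogen.
Check the 20 heavy atoms by environment: 5× c (aromatic, H0) → no; 1× c (aromatic, H1) → no; 3× C (H0) → match; 4× O (H0) → no; 4× C (H3) → no; 2× O (H1) → no; 1× C (H1) → no.
That gives 3 matching atoms.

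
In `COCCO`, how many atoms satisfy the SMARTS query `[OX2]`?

2

Check the 5 heavy atoms by environment: 3× C (X4) → no; 2× O (X2) → match.
That gives 2 matching atoms.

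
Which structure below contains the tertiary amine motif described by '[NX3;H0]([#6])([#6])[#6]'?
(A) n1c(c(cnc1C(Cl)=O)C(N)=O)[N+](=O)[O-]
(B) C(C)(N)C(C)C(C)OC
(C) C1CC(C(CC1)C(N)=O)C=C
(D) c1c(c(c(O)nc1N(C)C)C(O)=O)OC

[NX3;H0]([#6])([#6])[#6] describes a trivalent nitrogen with no H, bonded to three carbons (a tertiary amine).
(A) has a primary amide (-C(=O)NH2) but the amide nitrogen has H2 and only one carbon neighbour.
(B) has a primary amino group (-NH2) but the nitrogen has H2, not H0 with three carbons.
(C) has a primary amide (-C(=O)NH2) but the amide nitrogen has H2 and only one carbon neighbour.
(D) contains a dimethylamino group (-N(CH3)2), which satisfies every atom and bond constraint.
So the answer is (D).

D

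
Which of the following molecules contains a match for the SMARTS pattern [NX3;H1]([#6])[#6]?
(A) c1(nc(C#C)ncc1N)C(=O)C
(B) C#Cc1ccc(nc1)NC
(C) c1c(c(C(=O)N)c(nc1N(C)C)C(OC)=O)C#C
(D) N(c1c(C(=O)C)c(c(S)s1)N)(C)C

[NX3;H1]([#6])[#6] describes a trivalent nitrogen with one H, bonded to two carbons (a secondary amine).
(A) has a primary amino group (-NH2) but the nitrogen has H2 and only one carbon neighbour.
(B) contains an N-methylamino group (-NHCH3), which satisfies every atom and bond constraint.
(C) has a primary amide (-C(=O)NH2) but the -C(=O)NH2 nitrogen has H2, not H1.
(D) has a dimethylamino group (-N(CH3)2) but the nitrogen has H0, not H1.
So the answer is (B).

B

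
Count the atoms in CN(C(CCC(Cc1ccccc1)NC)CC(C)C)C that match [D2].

10

The query [D2] means: atom with exactly two heavy-atom neighbours.
Check the 20 heavy atoms by environment: 4× C (D2) → match; 3× C (D3) → no; 5× C (D1) → no; 1× c (aromatic, D3) → no; 5× c (aromatic, D2) → match; 1× N (D3) → no; 1× N (D2) → match.
Summing the matching environments: 4 + 5 + 1 = 10 matching atoms.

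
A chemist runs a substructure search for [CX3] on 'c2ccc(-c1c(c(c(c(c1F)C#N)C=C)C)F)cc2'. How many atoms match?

2

The query [CX3] means: C with X3: aliphatic carbon with exactly 3 total connections.
Check the 19 heavy atoms by environment: 12× c (aromatic, X3) → no; 1× C (X2) → no; 1× N (X1) → no; 2× C (X3) → match; 2× F (X1) → no; 1× C (X4) → no.
That gives 2 matching atoms.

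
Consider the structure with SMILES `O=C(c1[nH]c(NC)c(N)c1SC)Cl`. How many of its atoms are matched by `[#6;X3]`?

5

The query [#6;X3] means: any carbon (aromatic or not) with three total connections.
Check the 13 heavy atoms by environment: 1× n (aromatic, X3) → no; 4× c (aromatic, X3) → match; 2× N (X3) → no; 2× C (X4) → no; 1× S (X2) → no; 1× C (X3) → match; 1× O (X1) → no; 1× Cl (X1) → no.
Summing the matching environments: 4 + 1 = 5 matching atoms.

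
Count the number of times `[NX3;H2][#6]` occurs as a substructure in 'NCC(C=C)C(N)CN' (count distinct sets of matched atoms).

3

[NX3;H2][#6] is the SMARTS for a primary amine: a trivalent nitrogen with two H attached to carbon.
The molecule carries 3 separate instances of a primary amino group (-NH2) meeting every constraint; each maps to a distinct set of atoms, giving 3 matches.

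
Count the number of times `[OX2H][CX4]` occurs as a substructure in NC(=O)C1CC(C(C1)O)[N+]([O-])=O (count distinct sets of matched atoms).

1

[OX2H][CX4] is the SMARTS for an aliphatic alcohol: a hydroxyl oxygen bound to an sp3 (X4) carbon.
Exactly one fragment in the molecule meets all constraints, giving 1 match.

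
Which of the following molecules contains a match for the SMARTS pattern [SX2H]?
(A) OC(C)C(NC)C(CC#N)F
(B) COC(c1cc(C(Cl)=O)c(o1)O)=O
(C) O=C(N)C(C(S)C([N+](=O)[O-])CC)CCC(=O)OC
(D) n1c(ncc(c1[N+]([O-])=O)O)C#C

C

[SX2H] describes an aliphatic sulfur with two connections, one being H (a thiol).
(A) has a hydroxyl group (-OH) but it is an -OH, not an -SH.
(B) has a hydroxyl group (-OH) but it is an -OH, not an -SH.
(C) contains a thiol (-SH), which satisfies every atom and bond constraint.
(D) has a hydroxyl group (-OH) but it is an -OH, not an -SH.
So the answer is (C).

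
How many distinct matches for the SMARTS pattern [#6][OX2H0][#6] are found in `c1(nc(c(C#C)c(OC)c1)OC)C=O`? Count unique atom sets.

2

[#6][OX2H0][#6] is the SMARTS for an ether: an aliphatic oxygen bridging two carbons with no H on the oxygen.
The molecule carries 2 separate instances of a methoxy ether (-OCH3) meeting every constraint; each maps to a distinct set of atoms, giving 2 matches.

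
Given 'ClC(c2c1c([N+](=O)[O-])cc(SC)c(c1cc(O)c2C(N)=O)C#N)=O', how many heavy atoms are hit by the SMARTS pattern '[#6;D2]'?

The query [#6;D2] means: any carbon bonded to exactly two heavy atoms.
Check the 24 heavy atoms by environment: 8× c (aromatic, D3) → no; 2× c (aromatic, D2) → match; 1× C (D2) → match; 2× N (D1) → no; 4× O (D1) → no; 1× S (D2) → no; 1× C (D1) → no; 2× C (D3) → no; 1× Cl (D1) → no; 1× N (charge +1, D3) → no; 1× O (charge -1, D1) → no.
Summing the matching environments: 2 + 1 = 3 matching atoms.

3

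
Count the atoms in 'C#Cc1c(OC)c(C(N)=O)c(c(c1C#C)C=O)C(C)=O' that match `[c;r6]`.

Check the 20 heavy atoms by environment: 6× c (aromatic, in 6-ring) → match; 9× C (acyclic) → no; 4× O (acyclic) → no; 1× N (acyclic) → no.
That gives 6 matching atoms.

6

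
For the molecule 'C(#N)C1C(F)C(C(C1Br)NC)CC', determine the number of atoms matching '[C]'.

9

Check the 13 heavy atoms by environment: 9× C → match; 2× N → no; 1× F → no; 1× Br → no.
That gives 9 matching atoms.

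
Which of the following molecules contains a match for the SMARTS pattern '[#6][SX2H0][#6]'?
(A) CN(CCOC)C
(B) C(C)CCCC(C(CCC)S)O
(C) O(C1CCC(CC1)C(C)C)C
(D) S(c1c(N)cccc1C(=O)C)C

D

[#6][SX2H0][#6] describes an aliphatic sulfur bridging two carbons with no H on the sulfur (a thioether).
(A) has a methoxy ether (-OCH3) but the bridging atom is O, not S.
(B) has a thiol (-SH) but the sulfur has H1, not H0 bridging two carbons.
(C) has a methoxy ether (-OCH3) but the bridging atom is O, not S.
(D) contains a methylthio ether (-SCH3), which satisfies every atom and bond constraint.
So the answer is (D).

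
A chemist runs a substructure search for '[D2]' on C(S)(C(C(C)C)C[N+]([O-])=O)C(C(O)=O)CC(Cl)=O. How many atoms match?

2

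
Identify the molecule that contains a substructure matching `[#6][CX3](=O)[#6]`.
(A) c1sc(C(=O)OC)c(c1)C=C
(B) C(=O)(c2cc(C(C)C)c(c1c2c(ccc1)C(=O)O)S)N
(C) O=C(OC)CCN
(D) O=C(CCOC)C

[#6][CX3](=O)[#6] describes a carbonyl carbon (no H) flanked by two carbons (a ketone).
(A) has a methyl-ester group (-C(=O)OCH3) but one neighbour of the carbonyl carbon is O, not C.
(B) has a primary amide (-C(=O)NH2) but one neighbour of the carbonyl carbon is N, not C.
(C) has a methyl-ester group (-C(=O)OCH3) but one neighbour of the carbonyl carbon is O, not C.
(D) contains an acetyl/ketone group (-C(=O)CH3), which satisfies every atom and bond constraint.
So the answer is (D).

D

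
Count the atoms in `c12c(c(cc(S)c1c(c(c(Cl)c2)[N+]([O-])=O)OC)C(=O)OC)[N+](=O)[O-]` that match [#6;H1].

The query [#6;H1] means: any carbon bearing exactly one hydrogen.
Check the 24 heavy atoms by environment: 8× c (aromatic, H0) → no; 2× c (aromatic, H1) → match; 2× N (charge +1, H0) → no; 2× O (charge -1, H0) → no; 5× O (H0) → no; 1× Cl (H0) → no; 1× S (H1) → no; 1× C (H0) → no; 2× C (H3) → no.
That gives 2 matching atoms.

2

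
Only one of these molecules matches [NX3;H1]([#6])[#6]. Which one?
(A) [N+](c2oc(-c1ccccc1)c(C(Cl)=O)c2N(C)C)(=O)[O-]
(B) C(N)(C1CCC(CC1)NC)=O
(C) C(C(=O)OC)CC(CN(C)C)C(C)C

[NX3;H1]([#6])[#6] describes a trivalent nitrogen with one H, bonded to two carbons (a secondary amine).
(A) has a dimethylamino group (-N(CH3)2) but the nitrogen has H0, not H1.
(B) contains an N-methylamino group (-NHCH3), which satisfies every atom and bond constraint.
(C) has a dimethylamino group (-N(CH3)2) but the nitrogen has H0, not H1.
So the answer is (B).

B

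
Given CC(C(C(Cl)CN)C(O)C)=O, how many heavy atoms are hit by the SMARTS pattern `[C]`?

Check the 11 heavy atoms by environment: 7× C → match; 2× O → no; 1× Cl → no; 1× N → no.
That gives 7 matching atoms.

7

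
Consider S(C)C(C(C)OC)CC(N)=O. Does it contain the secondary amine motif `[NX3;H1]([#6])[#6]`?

The pattern [NX3;H1]([#6])[#6] describes a trivalent nitrogen with one H, bonded to two carbons — a secondary amine.
The closest candidate here is a primary amide (-C(=O)NH2), but the -C(=O)NH2 nitrogen has H2, not H1. No other fragment satisfies the full query, so there is no match.

No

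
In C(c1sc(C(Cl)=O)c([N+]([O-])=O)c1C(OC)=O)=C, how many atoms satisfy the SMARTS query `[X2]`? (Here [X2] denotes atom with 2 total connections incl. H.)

2

The query [X2] means: any atom with exactly two total connections (bonds + H).
Check the 17 heavy atoms by environment: 1× s (aromatic, X2) → match; 4× c (aromatic, X3) → no; 4× C (X3) → no; 1× N (charge +1, X3) → no; 1× O (charge -1, X1) → no; 3× O (X1) → no; 1× Cl (X1) → no; 1× O (X2) → match; 1× C (X4) → no.
Summing the matching environments: 1 + 1 = 2 matching atoms.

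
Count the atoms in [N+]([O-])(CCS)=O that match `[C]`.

2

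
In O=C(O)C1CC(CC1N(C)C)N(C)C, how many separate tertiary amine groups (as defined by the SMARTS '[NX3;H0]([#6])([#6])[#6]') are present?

2

[NX3;H0]([#6])([#6])[#6] is the SMARTS for a tertiary amine: a trivalent nitrogen with no H, bonded to three carbons.
The molecule carries 2 separate instances of a dimethylamino group (-N(CH3)2) meeting every constraint; each maps to a distinct set of atoms, giving 2 matches.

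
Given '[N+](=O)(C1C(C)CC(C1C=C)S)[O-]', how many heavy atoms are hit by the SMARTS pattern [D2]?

2

Check the 12 heavy atoms by environment: 4× C (D3) → no; 2× C (D2) → match; 1× N (charge +1, D3) → no; 1× O (charge -1, D1) → no; 1× O (D1) → no; 2× C (D1) → no; 1× S (D1) → no.
That gives 2 matching atoms.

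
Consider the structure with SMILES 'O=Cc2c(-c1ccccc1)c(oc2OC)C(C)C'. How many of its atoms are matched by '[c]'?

10

The query [c] means: lowercase c matches aromatic carbon only.
Check the 18 heavy atoms by environment: 1× o (aromatic) → no; 10× c (aromatic) → match; 5× C → no; 2× O → no.
That gives 10 matching atoms.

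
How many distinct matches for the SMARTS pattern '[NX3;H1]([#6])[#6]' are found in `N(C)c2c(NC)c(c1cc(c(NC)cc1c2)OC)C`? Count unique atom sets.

3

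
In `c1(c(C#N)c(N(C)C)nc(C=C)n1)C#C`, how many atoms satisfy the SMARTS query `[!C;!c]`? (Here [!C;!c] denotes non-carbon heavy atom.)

The query [!C;!c] means: neither aliphatic nor aromatic carbon — same as [!#6].
Check the 15 heavy atoms by environment: 2× n (aromatic) → match; 4× c (aromatic) → no; 7× C → no; 2× N → match.
Summing the matching environments: 2 + 2 = 4 matching atoms.

4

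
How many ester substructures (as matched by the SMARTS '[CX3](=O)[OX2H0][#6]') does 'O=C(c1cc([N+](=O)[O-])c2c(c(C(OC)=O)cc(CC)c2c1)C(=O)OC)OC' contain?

3

[CX3](=O)[OX2H0][#6] is the SMARTS for an ester: a carbonyl carbon bonded to an oxygen that is itself bonded to carbon (no H on that O).
The molecule carries 3 separate instances of a methyl-ester group (-C(=O)OCH3) meeting every constraint; each maps to a distinct set of atoms, giving 3 matches.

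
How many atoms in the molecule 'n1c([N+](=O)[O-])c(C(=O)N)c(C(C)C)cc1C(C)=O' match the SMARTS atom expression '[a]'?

The query [a] means: a matches any aromatic atom.
Check the 18 heavy atoms by environment: 1× n (aromatic) → match; 5× c (aromatic) → match; 6× C → no; 3× O → no; 1× N → no; 1× N (charge +1) → no; 1× O (charge -1) → no.
Summing the matching environments: 1 + 5 = 6 matching atoms.

6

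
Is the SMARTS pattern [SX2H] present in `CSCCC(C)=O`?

No

The pattern [SX2H] describes an aliphatic sulfur with two connections, one being H — a thiol.
The closest candidate here is a methylthio ether (-SCH3), but the sulfur has H0 (bonded to two carbons), not H1. No other fragment satisfies the full query, so there is no match.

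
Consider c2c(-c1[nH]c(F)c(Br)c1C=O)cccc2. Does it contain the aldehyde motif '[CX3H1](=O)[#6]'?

Yes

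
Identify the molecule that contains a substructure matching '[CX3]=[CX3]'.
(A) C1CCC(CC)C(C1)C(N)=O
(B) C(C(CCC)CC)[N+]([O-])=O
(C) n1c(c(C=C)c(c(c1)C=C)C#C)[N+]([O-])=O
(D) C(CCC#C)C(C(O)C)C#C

C

[CX3]=[CX3] describes a non-aromatic C=C double bond between two sp2 carbons (an alkene).
(A) has an ethyl group (-CH2CH3) but its C-C bond is a single bond between CX4 carbons, not CX3=CX3.
(B) has an ethyl group (-CH2CH3) but its C-C bond is a single bond between CX4 carbons, not CX3=CX3.
(C) contains a vinyl group (-CH=CH2), which satisfies every atom and bond constraint.
(D) has an ethynyl group (-C#CH) but the C-C bond is a triple bond, not a double bond.
So the answer is (C).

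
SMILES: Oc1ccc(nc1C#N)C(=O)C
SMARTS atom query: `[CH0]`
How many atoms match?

Check the 12 heavy atoms by environment: 1× n (aromatic, H0) → no; 3× c (aromatic, H0) → no; 2× c (aromatic, H1) → no; 2× C (H0) → match; 1× N (H0) → no; 1× O (H0) → no; 1× C (H3) → no; 1× O (H1) → no.
That gives 2 matching atoms.

2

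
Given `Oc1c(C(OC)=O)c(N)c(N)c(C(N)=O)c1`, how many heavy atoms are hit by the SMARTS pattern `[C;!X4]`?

2

The query [C;!X4] means: aliphatic carbon that does not have four total connections.
Check the 16 heavy atoms by environment: 6× c (aromatic, X3) → no; 3× N (X3) → no; 2× C (X3) → match; 2× O (X1) → no; 2× O (X2) → no; 1× C (X4) → no.
That gives 2 matching atoms.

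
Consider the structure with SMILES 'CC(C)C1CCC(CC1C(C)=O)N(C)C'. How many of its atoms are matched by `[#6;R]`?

6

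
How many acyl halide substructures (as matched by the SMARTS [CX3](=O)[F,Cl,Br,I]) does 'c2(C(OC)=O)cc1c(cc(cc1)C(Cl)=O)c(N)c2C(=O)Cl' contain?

[CX3](=O)[F,Cl,Br,I] is the SMARTS for an acyl halide: a carbonyl carbon bonded to a halogen.
The molecule carries 2 separate instances of an acyl chloride (-C(=O)Cl) meeting every constraint; each maps to a distinct set of atoms, giving 2 matches.

2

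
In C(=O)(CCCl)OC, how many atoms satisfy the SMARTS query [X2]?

1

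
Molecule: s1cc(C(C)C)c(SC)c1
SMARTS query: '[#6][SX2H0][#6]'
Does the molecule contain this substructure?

The pattern [#6][SX2H0][#6] describes an aliphatic sulfur bridging two carbons with no H on the sulfur — a thioether.
The molecule carries a methylthio ether (-SCH3), whose atoms satisfy every constraint of the query, so the pattern matches.

Yes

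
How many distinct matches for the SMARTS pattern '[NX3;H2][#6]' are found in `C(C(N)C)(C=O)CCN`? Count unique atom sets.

[NX3;H2][#6] is the SMARTS for a primary amine: a trivalent nitrogen with two H attached to carbon.
The molecule carries 2 separate instances of a primary amino group (-NH2) meeting every constraint; each maps to a distinct set of atoms, giving 2 matches.

2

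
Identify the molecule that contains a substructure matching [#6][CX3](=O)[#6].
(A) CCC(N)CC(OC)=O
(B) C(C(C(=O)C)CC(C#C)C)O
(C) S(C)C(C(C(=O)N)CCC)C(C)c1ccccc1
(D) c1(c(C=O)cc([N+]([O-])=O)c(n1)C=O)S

B

[#6][CX3](=O)[#6] describes a carbonyl carbon (no H) flanked by two carbons (a ketone).
(A) has a methyl-ester group (-C(=O)OCH3) but one neighbour of the carbonyl carbon is O, not C.
(B) contains an acetyl/ketone group (-C(=O)CH3), which satisfies every atom and bond constraint.
(C) has a primary amide (-C(=O)NH2) but one neighbour of the carbonyl carbon is N, not C.
(D) has an aldehyde (-CHO) but the carbonyl carbon has H1, so it is not flanked by two carbons.
So the answer is (B).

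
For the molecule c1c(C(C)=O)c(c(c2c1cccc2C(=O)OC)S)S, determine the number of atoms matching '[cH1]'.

Check the 19 heavy atoms by environment: 6× c (aromatic, H0) → no; 4× c (aromatic, H1) → match; 2× S (H1) → no; 2× C (H0) → no; 3× O (H0) → no; 2× C (H3) → no.
That gives 4 matching atoms.

4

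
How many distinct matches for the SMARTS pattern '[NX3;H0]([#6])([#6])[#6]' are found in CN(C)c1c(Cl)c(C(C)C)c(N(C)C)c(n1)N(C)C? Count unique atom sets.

3

[NX3;H0]([#6])([#6])[#6] is the SMARTS for a tertiary amine: a trivalent nitrogen with no H, bonded to three carbons.
The molecule carries 3 separate instances of a dimethylamino group (-N(CH3)2) meeting every constraint; each maps to a distinct set of atoms, giving 3 matches.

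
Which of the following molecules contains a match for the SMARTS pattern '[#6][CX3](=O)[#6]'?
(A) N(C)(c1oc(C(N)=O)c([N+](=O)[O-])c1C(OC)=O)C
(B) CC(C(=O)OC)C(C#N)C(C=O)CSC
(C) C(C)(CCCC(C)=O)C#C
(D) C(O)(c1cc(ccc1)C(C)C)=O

C

[#6][CX3](=O)[#6] describes a carbonyl carbon (no H) flanked by two carbons (a ketone).
(A) has a primary amide (-C(=O)NH2) but one neighbour of the carbonyl carbon is N, not C.
(B) has an aldehyde (-CHO) but the carbonyl carbon has H1, so it is not flanked by two carbons.
(C) contains an acetyl/ketone group (-C(=O)CH3), which satisfies every atom and bond constraint.
(D) has a carboxylic acid group (-C(=O)OH) but one neighbour of the carbonyl carbon is O, not C.
So the answer is (C).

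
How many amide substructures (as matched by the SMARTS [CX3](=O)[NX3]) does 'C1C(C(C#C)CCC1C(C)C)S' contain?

0

[CX3](=O)[NX3] is the SMARTS for an amide: a carbonyl carbon bonded to a trivalent nitrogen.
No fragment in the molecule satisfies every constraint, giving 0 matches.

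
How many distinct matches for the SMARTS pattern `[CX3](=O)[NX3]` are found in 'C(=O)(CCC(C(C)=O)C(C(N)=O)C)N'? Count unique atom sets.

[CX3](=O)[NX3] is the SMARTS for an amide: a carbonyl carbon bonded to a trivalent nitrogen.
The molecule carries 2 separate instances of a primary amide (-C(=O)NH2) meeting every constraint; each maps to a distinct set of atoms, giving 2 matches.

2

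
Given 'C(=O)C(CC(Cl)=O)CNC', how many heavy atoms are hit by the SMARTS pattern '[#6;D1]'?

1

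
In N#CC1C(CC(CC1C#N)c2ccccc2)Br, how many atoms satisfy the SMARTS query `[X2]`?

2

Check the 17 heavy atoms by environment: 6× C (X4) → no; 2× C (X2) → match; 2× N (X1) → no; 1× Br (X1) → no; 6× c (aromatic, X3) → no.
That gives 2 matching atoms.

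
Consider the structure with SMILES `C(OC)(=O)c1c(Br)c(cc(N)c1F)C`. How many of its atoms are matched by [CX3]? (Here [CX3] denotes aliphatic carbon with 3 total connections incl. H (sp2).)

Check the 14 heavy atoms by environment: 6× c (aromatic, X3) → no; 1× F (X1) → no; 1× C (X3) → match; 1× O (X1) → no; 1× O (X2) → no; 2× C (X4) → no; 1× N (X3) → no; 1× Br (X1) → no.
That gives 1 matching atom.

1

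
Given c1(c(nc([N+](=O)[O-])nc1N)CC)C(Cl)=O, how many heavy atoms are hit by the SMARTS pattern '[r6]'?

The query [r6] means: r6 matches atoms in a six-membered ring.
Check the 15 heavy atoms by environment: 2× n (aromatic, in 6-ring) → match; 4× c (aromatic, in 6-ring) → match; 1× N (acyclic) → no; 3× C (acyclic) → no; 1× N (charge +1, acyclic) → no; 1× O (charge -1, acyclic) → no; 2× O (acyclic) → no; 1× Cl (acyclic) → no.
Summing the matching environments: 2 + 4 = 6 matching atoms.

6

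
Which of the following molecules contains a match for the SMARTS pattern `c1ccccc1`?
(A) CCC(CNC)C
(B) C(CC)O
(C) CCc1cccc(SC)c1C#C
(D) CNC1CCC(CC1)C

c1ccccc1 describes six aromatic carbons in a ring (a benzene ring).
(A) has a methyl group (-CH3) but no six-membered all-carbon aromatic ring is present.
(B) has a methyl group (-CH3) but no six-membered all-carbon aromatic ring is present.
(C) contains the required atom environment, so the pattern matches.
(D) has a methyl group (-CH3) but no six-membered all-carbon aromatic ring is present.
So the answer is (C).

C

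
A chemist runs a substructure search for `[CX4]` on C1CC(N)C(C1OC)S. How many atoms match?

6

The query [CX4] means: C with X4: aliphatic carbon with exactly 4 total connections (bonds + H).
Check the 9 heavy atoms by environment: 6× C (X4) → match; 1× N (X3) → no; 1× O (X2) → no; 1× S (X2) → no.
That gives 6 matching atoms.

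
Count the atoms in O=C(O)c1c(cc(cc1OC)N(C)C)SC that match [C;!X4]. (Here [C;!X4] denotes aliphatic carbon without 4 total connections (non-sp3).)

1

Check the 16 heavy atoms by environment: 6× c (aromatic, X3) → no; 1× S (X2) → no; 4× C (X4) → no; 2× O (X2) → no; 1× C (X3) → match; 1× O (X1) → no; 1× N (X3) → no.
That gives 1 matching atom.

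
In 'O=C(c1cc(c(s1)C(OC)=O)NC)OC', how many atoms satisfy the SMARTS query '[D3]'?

The query [D3] means: atom with exactly three heavy-atom neighbours.
Check the 15 heavy atoms by environment: 1× s (aromatic, D2) → no; 3× c (aromatic, D3) → match; 1× c (aromatic, D2) → no; 2× C (D3) → match; 2× O (D1) → no; 2× O (D2) → no; 3× C (D1) → no; 1× N (D2) → no.
Summing the matching environments: 3 + 2 = 5 matching atoms.

5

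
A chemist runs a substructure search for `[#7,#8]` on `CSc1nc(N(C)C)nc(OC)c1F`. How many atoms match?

The query [#7,#8] means: nitrogen or oxygen (comma = OR).
Check the 14 heavy atoms by environment: 2× n (aromatic) → match; 4× c (aromatic) → no; 1× F → no; 1× S → no; 4× C → no; 1× N → match; 1× O → match.
Summing the matching environments: 2 + 1 + 1 = 4 matching atoms.

4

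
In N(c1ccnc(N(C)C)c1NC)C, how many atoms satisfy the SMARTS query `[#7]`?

4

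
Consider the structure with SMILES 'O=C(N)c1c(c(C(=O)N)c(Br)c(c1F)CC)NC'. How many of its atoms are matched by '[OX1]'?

2

Check the 18 heavy atoms by environment: 6× c (aromatic, X3) → no; 3× N (X3) → no; 3× C (X4) → no; 2× C (X3) → no; 2× O (X1) → match; 1× F (X1) → no; 1× Br (X1) → no.
That gives 2 matching atoms.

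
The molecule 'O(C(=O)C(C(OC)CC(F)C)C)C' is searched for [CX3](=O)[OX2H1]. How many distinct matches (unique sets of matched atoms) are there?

[CX3](=O)[OX2H1] is the SMARTS for a carboxylic acid: an sp2 carbon double-bonded to O and single-bonded to an -OH oxygen.
The molecule has a methyl-ester group (-C(=O)OCH3), but the singly-bonded O has no H (OX2H0, not OX2H1); nothing else fits, so there are 0 matches.

0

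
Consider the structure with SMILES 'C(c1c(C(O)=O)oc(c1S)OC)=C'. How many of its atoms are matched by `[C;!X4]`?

Check the 13 heavy atoms by environment: 1× o (aromatic, X2) → no; 4× c (aromatic, X3) → no; 3× C (X3) → match; 1× O (X1) → no; 2× O (X2) → no; 1× S (X2) → no; 1× C (X4) → no.
That gives 3 matching atoms.

3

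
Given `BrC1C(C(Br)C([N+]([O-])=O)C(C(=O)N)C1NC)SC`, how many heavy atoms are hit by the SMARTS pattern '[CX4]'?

Check the 18 heavy atoms by environment: 8× C (X4) → match; 1× C (X3) → no; 2× O (X1) → no; 2× N (X3) → no; 2× Br (X1) → no; 1× N (charge +1, X3) → no; 1× O (charge -1, X1) → no; 1× S (X2) → no.
That gives 8 matching atoms.

8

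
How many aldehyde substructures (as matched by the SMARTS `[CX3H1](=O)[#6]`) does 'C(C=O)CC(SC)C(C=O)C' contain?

[CX3H1](=O)[#6] is the SMARTS for an aldehyde: an sp2 carbon with one H, double-bonded to O and single-bonded to carbon.
The molecule carries 2 separate instances of an aldehyde (-CHO) meeting every constraint; each maps to a distinct set of atoms, giving 2 matches.

2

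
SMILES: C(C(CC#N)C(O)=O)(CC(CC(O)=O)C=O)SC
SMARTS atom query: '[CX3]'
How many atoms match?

3

The query [CX3] means: C with X3: aliphatic carbon with exactly 3 total connections.
Check the 18 heavy atoms by environment: 7× C (X4) → no; 3× C (X3) → match; 3× O (X1) → no; 2× O (X2) → no; 1× C (X2) → no; 1× N (X1) → no; 1× S (X2) → no.
That gives 3 matching atoms.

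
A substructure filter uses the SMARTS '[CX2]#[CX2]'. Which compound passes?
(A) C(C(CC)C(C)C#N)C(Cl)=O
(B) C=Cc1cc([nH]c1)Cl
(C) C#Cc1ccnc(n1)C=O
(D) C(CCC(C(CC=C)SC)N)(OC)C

C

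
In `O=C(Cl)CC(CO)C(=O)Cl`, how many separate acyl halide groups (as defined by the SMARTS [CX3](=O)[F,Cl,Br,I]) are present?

2

[CX3](=O)[F,Cl,Br,I] is the SMARTS for an acyl halide: a carbonyl carbon bonded to a halogen.
The molecule carries 2 separate instances of an acyl chloride (-C(=O)Cl) meeting every constraint; each maps to a distinct set of atoms, giving 2 matches.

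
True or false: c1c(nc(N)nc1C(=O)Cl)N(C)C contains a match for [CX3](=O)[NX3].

The pattern [CX3](=O)[NX3] describes a carbonyl carbon bonded to a trivalent nitrogen — an amide.
The closest candidate here is a primary amino group (-NH2), but the -NH2 is not attached to a carbonyl carbon. No other fragment satisfies the full query, so there is no match.

False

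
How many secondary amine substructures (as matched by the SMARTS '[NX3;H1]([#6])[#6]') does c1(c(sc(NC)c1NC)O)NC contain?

3

[NX3;H1]([#6])[#6] is the SMARTS for a secondary amine: a trivalent nitrogen with one H, bonded to two carbons.
The molecule carries 3 separate instances of an N-methylamino group (-NHCH3) meeting every constraint; each maps to a distinct set of atoms, giving 3 matches.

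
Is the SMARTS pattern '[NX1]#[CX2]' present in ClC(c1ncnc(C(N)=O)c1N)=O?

No

The pattern [NX1]#[CX2] describes a nitrogen triple-bonded to a two-connected carbon — a nitrile.
The closest candidate here is a primary amino group (-NH2), but the nitrogen is NX3 (three connections), not NX1 triple-bonded. No other fragment satisfies the full query, so there is no match.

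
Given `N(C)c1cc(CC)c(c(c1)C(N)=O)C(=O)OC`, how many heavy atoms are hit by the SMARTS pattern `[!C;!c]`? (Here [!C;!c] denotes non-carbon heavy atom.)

5

The query [!C;!c] means: neither aliphatic nor aromatic carbon — same as [!#6].
Check the 17 heavy atoms by environment: 6× c (aromatic) → no; 2× N → match; 6× C → no; 3× O → match.
Summing the matching environments: 2 + 3 = 5 matching atoms.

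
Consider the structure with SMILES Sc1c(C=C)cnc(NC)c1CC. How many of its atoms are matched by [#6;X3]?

The query [#6;X3] means: any carbon (aromatic or not) with three total connections.
Check the 13 heavy atoms by environment: 1× n (aromatic, X2) → no; 5× c (aromatic, X3) → match; 1× N (X3) → no; 3× C (X4) → no; 1× S (X2) → no; 2× C (X3) → match.
Summing the matching environments: 5 + 2 = 7 matching atoms.

7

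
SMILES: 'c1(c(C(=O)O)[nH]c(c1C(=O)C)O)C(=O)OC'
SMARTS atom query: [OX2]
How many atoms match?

3

The query [OX2] means: aliphatic oxygen with two total connections — ether, hydroxyl, or ester single-bond O.
Check the 16 heavy atoms by environment: 1× n (aromatic, X3) → no; 4× c (aromatic, X3) → no; 3× C (X3) → no; 3× O (X1) → no; 2× C (X4) → no; 3× O (X2) → match.
That gives 3 matching atoms.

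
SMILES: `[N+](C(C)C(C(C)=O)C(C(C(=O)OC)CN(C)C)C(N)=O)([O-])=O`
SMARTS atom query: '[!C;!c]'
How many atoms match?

9

Check the 22 heavy atoms by environment: 13× C → no; 5× O → match; 2× N → match; 1× N (charge +1) → match; 1× O (charge -1) → match.
Summing the matching environments: 5 + 2 + 1 + 1 = 9 matching atoms.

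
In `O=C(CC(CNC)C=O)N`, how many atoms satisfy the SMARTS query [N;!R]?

2

The query [N;!R] means: aliphatic nitrogen not in a ring.
Check the 10 heavy atoms by environment: 6× C (acyclic) → no; 2× O (acyclic) → no; 2× N (acyclic) → match.
That gives 2 matching atoms.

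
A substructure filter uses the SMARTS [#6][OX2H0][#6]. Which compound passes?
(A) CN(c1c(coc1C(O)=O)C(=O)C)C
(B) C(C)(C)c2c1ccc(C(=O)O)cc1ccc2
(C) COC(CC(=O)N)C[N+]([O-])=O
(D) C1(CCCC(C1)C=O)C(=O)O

C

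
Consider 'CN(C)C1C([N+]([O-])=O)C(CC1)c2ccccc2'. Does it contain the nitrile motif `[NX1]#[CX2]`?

No

The pattern [NX1]#[CX2] describes a nitrogen triple-bonded to a two-connected carbon — a nitrile.
The closest candidate here is a nitro group (-[N+](=O)[O-]), but there is no C#N triple bond. No other fragment satisfies the full query, so there is no match.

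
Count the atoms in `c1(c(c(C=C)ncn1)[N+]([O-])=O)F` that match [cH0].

Check the 12 heavy atoms by environment: 2× n (aromatic, H0) → no; 1× c (aromatic, H1) → no; 3× c (aromatic, H0) → match; 1× N (charge +1, H0) → no; 1× O (charge -1, H0) → no; 1× O (H0) → no; 1× F (H0) → no; 1× C (H1) → no; 1× C (H2) → no.
That gives 3 matching atoms.

3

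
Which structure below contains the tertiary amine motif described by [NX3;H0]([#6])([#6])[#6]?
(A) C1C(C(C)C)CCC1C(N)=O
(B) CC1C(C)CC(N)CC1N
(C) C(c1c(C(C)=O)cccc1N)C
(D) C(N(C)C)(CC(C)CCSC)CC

[NX3;H0]([#6])([#6])[#6] describes a trivalent nitrogen with no H, bonded to three carbons (a tertiary amine).
(A) has a primary amide (-C(=O)NH2) but the amide nitrogen has H2 and only one carbon neighbour.
(B) has a primary amino group (-NH2) but the nitrogen has H2, not H0 with three carbons.
(C) has a primary amino group (-NH2) but the nitrogen has H2, not H0 with three carbons.
(D) contains a dimethylamino group (-N(CH3)2), which satisfies every atom and bond constraint.
So the answer is (D).

D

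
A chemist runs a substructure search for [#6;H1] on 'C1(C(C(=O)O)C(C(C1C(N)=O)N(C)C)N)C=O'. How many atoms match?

6

The query [#6;H1] means: any carbon bearing exactly one hydrogen.
Check the 17 heavy atoms by environment: 6× C (H1) → match; 2× C (H0) → no; 3× O (H0) → no; 2× N (H2) → no; 1× O (H1) → no; 1× N (H0) → no; 2× C (H3) → no.
That gives 6 matching atoms.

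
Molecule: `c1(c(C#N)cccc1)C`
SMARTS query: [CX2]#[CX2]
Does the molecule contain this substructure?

The pattern [CX2]#[CX2] describes a carbon-carbon triple bond — an alkyne.
The closest candidate here is a nitrile (-C#N), but the triple bond is C#N, not C#C. No other fragment satisfies the full query, so there is no match.

No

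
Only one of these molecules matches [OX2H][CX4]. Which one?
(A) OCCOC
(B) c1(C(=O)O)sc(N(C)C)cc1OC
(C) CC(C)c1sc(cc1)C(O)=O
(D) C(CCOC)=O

A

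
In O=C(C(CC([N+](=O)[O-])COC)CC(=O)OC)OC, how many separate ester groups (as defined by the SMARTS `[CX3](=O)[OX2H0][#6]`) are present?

2

[CX3](=O)[OX2H0][#6] is the SMARTS for an ester: a carbonyl carbon bonded to an oxygen that is itself bonded to carbon (no H on that O).
The molecule carries 2 separate instances of a methyl-ester group (-C(=O)OCH3) meeting every constraint; each maps to a distinct set of atoms, giving 2 matches.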